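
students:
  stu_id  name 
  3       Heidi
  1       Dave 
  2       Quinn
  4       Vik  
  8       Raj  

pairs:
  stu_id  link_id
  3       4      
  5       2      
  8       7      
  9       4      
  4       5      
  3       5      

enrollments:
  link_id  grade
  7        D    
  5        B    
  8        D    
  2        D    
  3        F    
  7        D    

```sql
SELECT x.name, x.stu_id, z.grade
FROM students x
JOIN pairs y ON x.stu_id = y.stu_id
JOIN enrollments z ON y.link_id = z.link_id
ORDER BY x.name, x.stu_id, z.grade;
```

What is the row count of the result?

Evaluate left to right. First `students x INNER JOIN pairs y` on stu_id: 4 row(s).
Then INNER JOIN `enrollments z` on link_id: keep only rows whose y.link_id appears in z.
Result: 4 row(s).

4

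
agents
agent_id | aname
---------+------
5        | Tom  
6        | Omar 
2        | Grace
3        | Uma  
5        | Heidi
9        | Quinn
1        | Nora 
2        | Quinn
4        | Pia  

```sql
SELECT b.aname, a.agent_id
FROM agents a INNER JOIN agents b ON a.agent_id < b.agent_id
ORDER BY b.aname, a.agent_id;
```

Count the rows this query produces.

34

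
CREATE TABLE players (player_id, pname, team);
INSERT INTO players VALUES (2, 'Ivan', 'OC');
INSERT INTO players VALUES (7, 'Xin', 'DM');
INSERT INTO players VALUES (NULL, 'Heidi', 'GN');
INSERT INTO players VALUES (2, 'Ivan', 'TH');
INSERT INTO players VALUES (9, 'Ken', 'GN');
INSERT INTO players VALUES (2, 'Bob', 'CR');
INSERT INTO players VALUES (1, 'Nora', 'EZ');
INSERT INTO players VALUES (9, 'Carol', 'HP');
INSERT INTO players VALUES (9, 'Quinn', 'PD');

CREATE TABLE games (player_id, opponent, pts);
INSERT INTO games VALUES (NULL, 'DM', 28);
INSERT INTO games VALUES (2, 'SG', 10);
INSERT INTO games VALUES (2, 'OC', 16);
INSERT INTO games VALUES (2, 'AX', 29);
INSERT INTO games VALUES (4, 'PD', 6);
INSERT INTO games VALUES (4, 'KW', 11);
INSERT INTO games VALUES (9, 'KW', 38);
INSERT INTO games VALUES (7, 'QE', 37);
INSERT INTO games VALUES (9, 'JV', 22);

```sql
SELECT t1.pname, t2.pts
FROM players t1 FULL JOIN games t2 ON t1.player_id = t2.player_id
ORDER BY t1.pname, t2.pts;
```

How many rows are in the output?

FULL OUTER JOIN keeps every row from both sides; unmatched rows get NULL for the other side's columns.
Matching on t1.player_id = t2.player_id. A NULL in a compared column never satisfies the condition.
- t1[0] player_id=2 → 3 match(es) in t2 → 3 row(s).
- t1[1] player_id=7 → 1 match(es) in t2 → 1 row(s).
- t1[2] player_id=NULL → no match; kept with NULLs on the t2 side.
- t1[3] player_id=2 → 3 match(es) in t2 → 3 row(s).
- t1[4] player_id=9 → 2 match(es) in t2 → 2 row(s).
- t1[5] player_id=2 → 3 match(es) in t2 → 3 row(s).
- t1[6] player_id=1 → no match; kept with NULLs on the t2 side.
- t1[7] player_id=9 → 2 match(es) in t2 → 2 row(s).
- t1[8] player_id=9 → 2 match(es) in t2 → 2 row(s).
- 3 t2 row(s) had no t1 match → kept, t1 columns NULL.
Total: 16 matched + 5 padded = 21 rows.

21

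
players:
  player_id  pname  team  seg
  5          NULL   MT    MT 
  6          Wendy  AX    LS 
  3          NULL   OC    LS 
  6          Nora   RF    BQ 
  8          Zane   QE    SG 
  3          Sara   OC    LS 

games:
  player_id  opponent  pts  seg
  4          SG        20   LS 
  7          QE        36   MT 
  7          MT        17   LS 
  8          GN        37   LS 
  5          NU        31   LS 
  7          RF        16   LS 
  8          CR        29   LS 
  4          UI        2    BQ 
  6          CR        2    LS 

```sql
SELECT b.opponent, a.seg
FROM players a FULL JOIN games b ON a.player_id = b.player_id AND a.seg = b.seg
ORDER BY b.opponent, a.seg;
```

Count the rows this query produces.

14

FULL OUTER JOIN keeps every row from both sides; unmatched rows get NULL for the other side's columns.
Matching on a.player_id = b.player_id AND a.seg = b.seg.
- player_id=5, seg=MT: no b row matches, row kept with b columns NULL.
- player_id=6, seg=LS: 1 matching b row(s), so 1 row(s) emitted.
- player_id=3, seg=LS: no b row matches, row kept with b columns NULL.
- player_id=6, seg=BQ: no b row matches, row kept with b columns NULL.
- player_id=8, seg=SG: no b row matches, row kept with b columns NULL.
- player_id=3, seg=LS: no b row matches, row kept with b columns NULL.
- plus 8 unmatched b row(s), each kept with NULL a columns.
Total: 1 matched + 13 padded = 14 rows.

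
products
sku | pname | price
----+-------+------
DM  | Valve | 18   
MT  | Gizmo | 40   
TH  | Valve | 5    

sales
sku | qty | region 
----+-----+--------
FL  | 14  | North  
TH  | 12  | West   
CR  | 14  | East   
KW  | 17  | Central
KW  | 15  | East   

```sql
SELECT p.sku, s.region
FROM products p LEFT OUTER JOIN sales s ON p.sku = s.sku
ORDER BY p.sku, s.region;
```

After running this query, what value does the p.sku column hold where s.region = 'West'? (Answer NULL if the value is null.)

TH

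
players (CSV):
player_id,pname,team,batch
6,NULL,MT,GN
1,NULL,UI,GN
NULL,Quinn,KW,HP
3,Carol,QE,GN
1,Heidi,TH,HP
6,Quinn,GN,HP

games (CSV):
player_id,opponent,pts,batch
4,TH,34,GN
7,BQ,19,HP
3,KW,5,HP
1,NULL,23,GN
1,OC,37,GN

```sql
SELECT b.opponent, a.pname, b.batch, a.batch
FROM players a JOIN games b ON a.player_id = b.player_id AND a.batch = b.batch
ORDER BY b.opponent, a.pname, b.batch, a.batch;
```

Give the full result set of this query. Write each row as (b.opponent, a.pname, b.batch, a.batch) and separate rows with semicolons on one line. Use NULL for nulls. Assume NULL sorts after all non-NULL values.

INNER JOIN keeps only pairs where the ON condition holds.
Matching on a.player_id = b.player_id AND a.batch = b.batch. A NULL in a compared column never satisfies the condition.
Matched pairs: 2.

(OC, NULL, GN, GN); (NULL, NULL, GN, GN)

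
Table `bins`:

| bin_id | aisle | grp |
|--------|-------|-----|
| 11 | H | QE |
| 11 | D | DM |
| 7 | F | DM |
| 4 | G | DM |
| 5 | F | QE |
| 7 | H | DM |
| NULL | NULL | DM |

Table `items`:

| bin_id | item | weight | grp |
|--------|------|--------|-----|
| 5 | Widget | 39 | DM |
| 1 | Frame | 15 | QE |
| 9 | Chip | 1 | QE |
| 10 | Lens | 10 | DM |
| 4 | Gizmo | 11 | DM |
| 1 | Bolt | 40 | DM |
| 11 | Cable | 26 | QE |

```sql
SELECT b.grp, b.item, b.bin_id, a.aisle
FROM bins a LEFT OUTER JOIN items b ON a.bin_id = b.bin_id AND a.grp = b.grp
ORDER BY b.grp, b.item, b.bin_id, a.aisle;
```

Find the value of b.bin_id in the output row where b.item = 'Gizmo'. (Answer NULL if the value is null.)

4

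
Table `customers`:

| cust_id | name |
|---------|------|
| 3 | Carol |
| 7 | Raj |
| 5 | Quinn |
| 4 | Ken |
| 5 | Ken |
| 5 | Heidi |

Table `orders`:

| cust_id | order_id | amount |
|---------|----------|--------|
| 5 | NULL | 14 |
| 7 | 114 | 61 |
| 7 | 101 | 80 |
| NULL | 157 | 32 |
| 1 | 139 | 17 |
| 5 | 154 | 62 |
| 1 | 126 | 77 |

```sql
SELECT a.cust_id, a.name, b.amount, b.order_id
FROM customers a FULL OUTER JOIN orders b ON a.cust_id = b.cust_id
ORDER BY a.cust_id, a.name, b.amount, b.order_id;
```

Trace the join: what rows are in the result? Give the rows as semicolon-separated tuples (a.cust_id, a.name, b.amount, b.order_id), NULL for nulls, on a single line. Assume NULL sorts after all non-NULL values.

(3, Carol, NULL, NULL); (4, Ken, NULL, NULL); (5, Heidi, 14, NULL); (5, Heidi, 62, 154); (5, Ken, 14, NULL); (5, Ken, 62, 154); (5, Quinn, 14, NULL); (5, Quinn, 62, 154); (7, Raj, 61, 114); (7, Raj, 80, 101); (NULL, NULL, 17, 139); (NULL, NULL, 32, 157); (NULL, NULL, 77, 126)

FULL OUTER JOIN keeps every row from both sides; unmatched rows get NULL for the other side's columns.
Matching on a.cust_id = b.cust_id. A NULL in a compared column never satisfies the condition.
- a (cust_id=3) has no partner → padded with NULL.
- a (cust_id=7) pairs with 2 row(s) of b.
- a (cust_id=5) pairs with 2 row(s) of b.
- a (cust_id=4) has no partner → padded with NULL.
- a (cust_id=5) pairs with 2 row(s) of b.
- a (cust_id=5) pairs with 2 row(s) of b.
- 3 b row(s) had no a match → kept, a columns NULL.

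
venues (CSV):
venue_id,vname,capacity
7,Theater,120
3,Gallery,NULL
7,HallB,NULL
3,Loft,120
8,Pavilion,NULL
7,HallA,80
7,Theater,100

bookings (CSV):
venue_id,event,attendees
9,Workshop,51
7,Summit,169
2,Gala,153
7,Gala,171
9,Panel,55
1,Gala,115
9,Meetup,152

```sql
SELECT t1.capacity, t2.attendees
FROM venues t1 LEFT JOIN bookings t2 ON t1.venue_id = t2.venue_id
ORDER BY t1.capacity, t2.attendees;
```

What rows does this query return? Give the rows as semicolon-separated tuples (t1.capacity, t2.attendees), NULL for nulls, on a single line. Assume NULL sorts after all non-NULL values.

LEFT JOIN keeps every row from `venues`; unmatched rows get NULL for `bookings`'s columns.
Matching on t1.venue_id = t2.venue_id.
- t1[0] venue_id=7 → 2 match(es) in t2 → 2 row(s).
- t1[1] venue_id=3 → no match; kept with NULLs on the t2 side.
- t1[2] venue_id=7 → 2 match(es) in t2 → 2 row(s).
- t1[3] venue_id=3 → no match; kept with NULLs on the t2 side.
- t1[4] venue_id=8 → no match; kept with NULLs on the t2 side.
- t1[5] venue_id=7 → 2 match(es) in t2 → 2 row(s).
- t1[6] venue_id=7 → 2 match(es) in t2 → 2 row(s).

(80, 169); (80, 171); (100, 169); (100, 171); (120, 169); (120, 171); (120, NULL); (NULL, 169); (NULL, 171); (NULL, NULL); (NULL, NULL)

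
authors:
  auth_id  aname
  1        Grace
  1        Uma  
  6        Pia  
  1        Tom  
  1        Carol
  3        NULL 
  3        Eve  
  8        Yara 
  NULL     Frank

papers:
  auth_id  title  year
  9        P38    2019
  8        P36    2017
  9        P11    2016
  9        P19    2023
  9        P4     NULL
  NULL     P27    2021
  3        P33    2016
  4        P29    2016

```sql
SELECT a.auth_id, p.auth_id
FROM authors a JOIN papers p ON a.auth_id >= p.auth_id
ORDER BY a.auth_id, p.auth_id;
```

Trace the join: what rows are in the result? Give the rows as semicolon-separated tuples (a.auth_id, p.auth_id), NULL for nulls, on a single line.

(3, 3); (3, 3); (6, 3); (6, 4); (8, 3); (8, 4); (8, 8)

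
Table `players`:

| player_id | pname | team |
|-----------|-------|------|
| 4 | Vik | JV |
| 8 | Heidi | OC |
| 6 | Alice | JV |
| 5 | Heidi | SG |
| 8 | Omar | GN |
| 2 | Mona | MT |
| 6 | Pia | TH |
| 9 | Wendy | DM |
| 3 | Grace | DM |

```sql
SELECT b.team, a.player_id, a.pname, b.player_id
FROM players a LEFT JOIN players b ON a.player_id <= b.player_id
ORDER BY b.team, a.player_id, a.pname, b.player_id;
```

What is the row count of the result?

47

LEFT JOIN keeps every row from `players a`; unmatched rows get NULL for `players b`'s columns.
Matching on a.player_id <= b.player_id.
Matched pairs: 47; unmatched a rows kept: 0.
Total: 47 rows.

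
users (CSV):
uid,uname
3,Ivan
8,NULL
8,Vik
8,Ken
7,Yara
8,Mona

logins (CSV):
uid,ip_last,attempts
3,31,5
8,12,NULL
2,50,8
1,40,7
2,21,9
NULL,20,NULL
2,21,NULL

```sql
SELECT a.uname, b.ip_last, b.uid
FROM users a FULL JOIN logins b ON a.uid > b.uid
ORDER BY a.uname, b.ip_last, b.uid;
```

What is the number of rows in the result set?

FULL OUTER JOIN keeps every row from both sides; unmatched rows get NULL for the other side's columns.
Matching on a.uid > b.uid. A NULL in a compared column never satisfies the condition.
Matched pairs: 29; unmatched a rows kept: 0; unmatched b rows kept: 2.
Total: 29 matched + 2 padded = 31 rows.

31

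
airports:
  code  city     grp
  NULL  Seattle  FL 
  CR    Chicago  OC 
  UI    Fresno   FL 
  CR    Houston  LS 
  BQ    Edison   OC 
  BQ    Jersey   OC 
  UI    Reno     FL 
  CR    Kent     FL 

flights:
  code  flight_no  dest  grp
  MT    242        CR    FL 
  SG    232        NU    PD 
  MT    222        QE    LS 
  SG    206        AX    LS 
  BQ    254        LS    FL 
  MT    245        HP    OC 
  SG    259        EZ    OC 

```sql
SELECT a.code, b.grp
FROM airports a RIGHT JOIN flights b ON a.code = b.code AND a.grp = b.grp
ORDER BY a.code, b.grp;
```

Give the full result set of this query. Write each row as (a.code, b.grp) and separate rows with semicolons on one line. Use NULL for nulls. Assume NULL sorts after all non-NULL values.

RIGHT JOIN keeps every row from `flights`; unmatched rows get NULL for `airports`'s columns.
Matching on a.code = b.code AND a.grp = b.grp. A NULL in a compared column never satisfies the condition.
Matched pairs: 0; unmatched b rows kept: 7.

(NULL, FL); (NULL, FL); (NULL, LS); (NULL, LS); (NULL, OC); (NULL, OC); (NULL, PD)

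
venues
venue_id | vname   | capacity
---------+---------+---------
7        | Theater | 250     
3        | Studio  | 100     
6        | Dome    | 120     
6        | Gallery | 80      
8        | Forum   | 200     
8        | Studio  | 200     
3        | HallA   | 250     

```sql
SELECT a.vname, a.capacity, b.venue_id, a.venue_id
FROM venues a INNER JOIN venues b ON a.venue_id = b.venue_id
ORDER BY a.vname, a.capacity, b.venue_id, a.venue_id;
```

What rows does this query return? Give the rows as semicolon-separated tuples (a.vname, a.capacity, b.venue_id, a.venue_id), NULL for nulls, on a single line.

INNER JOIN keeps only pairs where the ON condition holds.
Matching on a.venue_id = b.venue_id.
- a (venue_id=7) pairs with 1 row(s) of b.
- a (venue_id=3) pairs with 2 row(s) of b.
- a (venue_id=6) pairs with 2 row(s) of b.
- a (venue_id=6) pairs with 2 row(s) of b.
- a (venue_id=8) pairs with 2 row(s) of b.
- a (venue_id=8) pairs with 2 row(s) of b.
- a (venue_id=3) pairs with 2 row(s) of b.

(Dome, 120, 6, 6); (Dome, 120, 6, 6); (Forum, 200, 8, 8); (Forum, 200, 8, 8); (Gallery, 80, 6, 6); (Gallery, 80, 6, 6); (HallA, 250, 3, 3); (HallA, 250, 3, 3); (Studio, 100, 3, 3); (Studio, 100, 3, 3); (Studio, 200, 8, 8); (Studio, 200, 8, 8); (Theater, 250, 7, 7)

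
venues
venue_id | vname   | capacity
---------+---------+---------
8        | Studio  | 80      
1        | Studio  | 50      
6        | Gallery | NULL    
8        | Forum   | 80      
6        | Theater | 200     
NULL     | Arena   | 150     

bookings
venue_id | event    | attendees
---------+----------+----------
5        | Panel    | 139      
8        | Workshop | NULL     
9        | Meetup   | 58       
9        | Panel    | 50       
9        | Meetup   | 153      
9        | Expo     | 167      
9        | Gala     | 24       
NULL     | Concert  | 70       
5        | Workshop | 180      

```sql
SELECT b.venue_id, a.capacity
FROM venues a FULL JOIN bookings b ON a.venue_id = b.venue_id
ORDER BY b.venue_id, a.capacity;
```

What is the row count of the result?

FULL OUTER JOIN keeps every row from both sides; unmatched rows get NULL for the other side's columns.
Matching on a.venue_id = b.venue_id. A NULL in a compared column never satisfies the condition.
- venue_id=8: 1 matching b row(s), so 1 row(s) emitted.
- venue_id=1: no b row matches, row kept with b columns NULL.
- venue_id=6: no b row matches, row kept with b columns NULL.
- venue_id=8: 1 matching b row(s), so 1 row(s) emitted.
- venue_id=6: no b row matches, row kept with b columns NULL.
- venue_id=NULL: no b row matches, row kept with b columns NULL.
- plus 8 unmatched b row(s), each kept with NULL a columns.
Total: 2 matched + 12 padded = 14 rows.

14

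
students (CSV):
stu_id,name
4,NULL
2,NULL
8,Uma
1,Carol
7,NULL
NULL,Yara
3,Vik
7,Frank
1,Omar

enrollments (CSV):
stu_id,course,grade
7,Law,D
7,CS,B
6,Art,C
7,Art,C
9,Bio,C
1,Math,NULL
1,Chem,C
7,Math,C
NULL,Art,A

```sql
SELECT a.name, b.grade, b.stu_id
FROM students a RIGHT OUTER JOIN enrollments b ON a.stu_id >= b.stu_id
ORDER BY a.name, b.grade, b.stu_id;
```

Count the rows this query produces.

33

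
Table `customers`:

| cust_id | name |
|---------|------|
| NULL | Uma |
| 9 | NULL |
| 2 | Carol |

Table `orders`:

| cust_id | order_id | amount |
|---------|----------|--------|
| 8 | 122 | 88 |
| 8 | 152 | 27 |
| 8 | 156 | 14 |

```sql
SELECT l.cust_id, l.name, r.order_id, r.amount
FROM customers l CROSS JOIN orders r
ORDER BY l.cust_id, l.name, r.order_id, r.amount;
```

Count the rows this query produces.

9

CROSS JOIN pairs every row of `customers` with every row of `orders`: 3 × 3 = 9 rows.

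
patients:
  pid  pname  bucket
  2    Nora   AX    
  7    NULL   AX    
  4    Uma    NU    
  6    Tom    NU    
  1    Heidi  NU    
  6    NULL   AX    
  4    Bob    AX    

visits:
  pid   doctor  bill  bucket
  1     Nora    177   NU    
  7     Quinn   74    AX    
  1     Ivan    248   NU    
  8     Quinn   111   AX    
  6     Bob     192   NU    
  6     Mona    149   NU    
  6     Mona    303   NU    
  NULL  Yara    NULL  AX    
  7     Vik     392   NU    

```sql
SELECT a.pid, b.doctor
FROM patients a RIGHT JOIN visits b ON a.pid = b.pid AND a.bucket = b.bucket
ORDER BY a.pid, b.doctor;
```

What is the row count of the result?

9

RIGHT JOIN keeps every row from `visits`; unmatched rows get NULL for `patients`'s columns.
Matching on a.pid = b.pid AND a.bucket = b.bucket. A NULL in a compared column never satisfies the condition.
Matched pairs: 6; unmatched b rows kept: 3.
Total: 6 matched + 3 padded = 9 rows.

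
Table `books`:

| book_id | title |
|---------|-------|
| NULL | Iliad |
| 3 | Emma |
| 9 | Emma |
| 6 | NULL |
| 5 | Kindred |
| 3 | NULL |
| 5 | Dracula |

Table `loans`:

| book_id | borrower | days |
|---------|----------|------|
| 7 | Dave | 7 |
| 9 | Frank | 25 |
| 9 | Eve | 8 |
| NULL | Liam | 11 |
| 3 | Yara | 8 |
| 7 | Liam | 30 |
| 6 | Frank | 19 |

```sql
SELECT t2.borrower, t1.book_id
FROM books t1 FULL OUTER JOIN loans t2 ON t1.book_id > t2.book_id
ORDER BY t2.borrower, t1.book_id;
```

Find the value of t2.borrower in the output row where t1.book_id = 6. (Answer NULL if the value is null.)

FULL OUTER JOIN keeps every row from both sides; unmatched rows get NULL for the other side's columns.
Matching on t1.book_id > t2.book_id. A NULL in a compared column never satisfies the condition.
Matched pairs: 7; unmatched t1 rows kept: 3; unmatched t2 rows kept: 3.

Yara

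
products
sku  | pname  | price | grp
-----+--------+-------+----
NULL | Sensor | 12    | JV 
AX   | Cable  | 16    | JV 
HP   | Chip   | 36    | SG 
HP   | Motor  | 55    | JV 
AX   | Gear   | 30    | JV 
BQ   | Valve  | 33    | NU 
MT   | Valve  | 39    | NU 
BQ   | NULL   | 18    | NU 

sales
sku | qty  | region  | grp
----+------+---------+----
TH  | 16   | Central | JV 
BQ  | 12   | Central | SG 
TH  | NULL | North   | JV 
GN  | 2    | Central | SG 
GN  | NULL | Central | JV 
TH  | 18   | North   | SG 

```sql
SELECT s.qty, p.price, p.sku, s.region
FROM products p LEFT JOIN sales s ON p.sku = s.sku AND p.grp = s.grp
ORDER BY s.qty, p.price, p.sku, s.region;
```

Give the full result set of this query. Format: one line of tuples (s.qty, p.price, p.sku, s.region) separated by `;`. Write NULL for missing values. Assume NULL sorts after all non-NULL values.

(NULL, 12, NULL, NULL); (NULL, 16, AX, NULL); (NULL, 18, BQ, NULL); (NULL, 30, AX, NULL); (NULL, 33, BQ, NULL); (NULL, 36, HP, NULL); (NULL, 39, MT, NULL); (NULL, 55, HP, NULL)

LEFT JOIN keeps every row from `products`; unmatched rows get NULL for `sales`'s columns.
Matching on p.sku = s.sku AND p.grp = s.grp. A NULL in a compared column never satisfies the condition.
- p[0] sku=NULL, grp=JV → no match; kept with NULLs on the s side.
- p[1] sku=AX, grp=JV → no match; kept with NULLs on the s side.
- p[2] sku=HP, grp=SG → no match; kept with NULLs on the s side.
- p[3] sku=HP, grp=JV → no match; kept with NULLs on the s side.
- p[4] sku=AX, grp=JV → no match; kept with NULLs on the s side.
- p[5] sku=BQ, grp=NU → no match; kept with NULLs on the s side.
- p[6] sku=MT, grp=NU → no match; kept with NULLs on the s side.
- p[7] sku=BQ, grp=NU → no match; kept with NULLs on the s side.
After projecting and ordering:
s.qty | p.price | p.sku | s.region
NULL | 12 | NULL | NULL
NULL | 16 | AX | NULL
NULL | 18 | BQ | NULL
NULL | 30 | AX | NULL
NULL | 33 | BQ | NULL
NULL | 36 | HP | NULL
NULL | 39 | MT | NULL
NULL | 55 | HP | NULL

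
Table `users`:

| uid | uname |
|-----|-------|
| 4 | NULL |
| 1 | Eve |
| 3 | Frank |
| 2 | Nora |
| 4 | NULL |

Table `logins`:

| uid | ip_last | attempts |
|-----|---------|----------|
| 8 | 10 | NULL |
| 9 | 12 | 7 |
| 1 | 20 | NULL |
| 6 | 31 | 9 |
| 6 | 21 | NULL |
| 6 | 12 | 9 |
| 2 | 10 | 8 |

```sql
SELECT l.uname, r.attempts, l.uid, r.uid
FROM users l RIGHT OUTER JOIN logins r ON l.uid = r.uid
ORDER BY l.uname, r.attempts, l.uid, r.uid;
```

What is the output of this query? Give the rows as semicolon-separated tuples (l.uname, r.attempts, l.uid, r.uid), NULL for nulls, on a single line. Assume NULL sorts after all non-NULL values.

(Eve, NULL, 1, 1); (Nora, 8, 2, 2); (NULL, 7, NULL, 9); (NULL, 9, NULL, 6); (NULL, 9, NULL, 6); (NULL, NULL, NULL, 6); (NULL, NULL, NULL, 8)

RIGHT JOIN keeps every row from `logins`; unmatched rows get NULL for `users`'s columns.
Matching on l.uid = r.uid.
- l row (uid=4): no match.
- l row (uid=1): matches 1 r row(s) → 1 output row(s).
- l row (uid=3): no match.
- l row (uid=2): matches 1 r row(s) → 1 output row(s).
- l row (uid=4): no match.
- plus 5 unmatched r row(s), each kept with NULL l columns.
After projecting and ordering:
l.uname | r.attempts | l.uid | r.uid
Eve | NULL | 1 | 1
Nora | 8 | 2 | 2
NULL | 7 | NULL | 9
NULL | 9 | NULL | 6
NULL | 9 | NULL | 6
NULL | NULL | NULL | 6
NULL | NULL | NULL | 8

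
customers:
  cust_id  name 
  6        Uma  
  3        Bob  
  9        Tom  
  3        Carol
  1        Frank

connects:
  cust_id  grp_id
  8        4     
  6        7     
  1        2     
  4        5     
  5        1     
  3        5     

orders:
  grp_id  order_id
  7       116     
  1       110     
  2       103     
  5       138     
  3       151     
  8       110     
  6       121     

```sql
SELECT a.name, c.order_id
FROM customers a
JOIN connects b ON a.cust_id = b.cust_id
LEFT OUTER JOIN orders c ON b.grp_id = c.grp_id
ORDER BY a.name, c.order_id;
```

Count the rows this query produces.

Evaluate left to right. First `customers a INNER JOIN connects b` on cust_id: 4 row(s).
Then LEFT JOIN `orders c` on grp_id: each of those 4 rows is kept; rows whose b.grp_id has no match in c get NULL for c's columns.
Result: 4 row(s).

4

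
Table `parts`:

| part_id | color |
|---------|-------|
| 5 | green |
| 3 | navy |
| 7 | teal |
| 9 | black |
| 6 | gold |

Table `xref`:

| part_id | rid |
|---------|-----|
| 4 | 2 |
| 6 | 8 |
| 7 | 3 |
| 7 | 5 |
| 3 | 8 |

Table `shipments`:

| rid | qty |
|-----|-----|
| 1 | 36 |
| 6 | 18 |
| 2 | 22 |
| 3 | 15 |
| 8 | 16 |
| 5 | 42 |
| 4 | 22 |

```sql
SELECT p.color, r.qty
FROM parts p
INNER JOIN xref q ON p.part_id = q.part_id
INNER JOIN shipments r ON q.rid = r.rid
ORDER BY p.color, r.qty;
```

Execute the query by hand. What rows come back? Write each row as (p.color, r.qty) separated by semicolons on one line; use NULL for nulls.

Evaluate left to right. First `parts p INNER JOIN xref q` on part_id: 4 row(s).
Then INNER JOIN `shipments r` on rid: keep only rows whose q.rid appears in r.

(gold, 16); (navy, 16); (teal, 15); (teal, 42)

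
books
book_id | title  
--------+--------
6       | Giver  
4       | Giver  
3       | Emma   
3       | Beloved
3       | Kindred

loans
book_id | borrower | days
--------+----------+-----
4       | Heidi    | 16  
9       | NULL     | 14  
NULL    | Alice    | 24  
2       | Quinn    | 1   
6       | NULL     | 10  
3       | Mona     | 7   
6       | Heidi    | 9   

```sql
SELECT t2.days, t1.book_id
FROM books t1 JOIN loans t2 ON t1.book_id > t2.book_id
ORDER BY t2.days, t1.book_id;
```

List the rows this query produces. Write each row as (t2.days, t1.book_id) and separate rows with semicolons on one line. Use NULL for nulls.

(1, 3); (1, 3); (1, 3); (1, 4); (1, 6); (7, 4); (7, 6); (16, 6)

INNER JOIN keeps only pairs where the ON condition holds.
Matching on t1.book_id > t2.book_id. A NULL in a compared column never satisfies the condition.
- t1[0] book_id=6 → 3 match(es) in t2 → 3 row(s).
- t1[1] book_id=4 → 2 match(es) in t2 → 2 row(s).
- t1[2] book_id=3 → 1 match(es) in t2 → 1 row(s).
- t1[3] book_id=3 → 1 match(es) in t2 → 1 row(s).
- t1[4] book_id=3 → 1 match(es) in t2 → 1 row(s).
After projecting and ordering:
t2.days | t1.book_id
1 | 3
1 | 3
1 | 3
1 | 4
1 | 6
7 | 4
7 | 6
16 | 6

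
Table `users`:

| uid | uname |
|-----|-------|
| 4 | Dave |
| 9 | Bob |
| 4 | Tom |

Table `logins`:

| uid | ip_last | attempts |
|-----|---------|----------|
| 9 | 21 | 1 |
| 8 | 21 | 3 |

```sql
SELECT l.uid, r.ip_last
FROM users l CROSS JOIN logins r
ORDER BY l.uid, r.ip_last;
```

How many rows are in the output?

6

CROSS JOIN pairs every row of `users` with every row of `logins`: 3 × 2 = 6 rows.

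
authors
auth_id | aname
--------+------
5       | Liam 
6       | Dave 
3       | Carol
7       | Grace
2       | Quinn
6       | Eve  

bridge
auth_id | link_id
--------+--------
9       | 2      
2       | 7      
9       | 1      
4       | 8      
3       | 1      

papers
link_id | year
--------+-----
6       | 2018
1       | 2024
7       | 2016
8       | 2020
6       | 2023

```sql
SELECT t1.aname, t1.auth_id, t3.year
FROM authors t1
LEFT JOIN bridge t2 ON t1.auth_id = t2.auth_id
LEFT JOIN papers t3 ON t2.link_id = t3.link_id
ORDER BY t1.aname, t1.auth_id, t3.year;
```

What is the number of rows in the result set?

6

Step 1 — t1 LEFT JOIN t2 on auth_id → 6 row(s).
Then LEFT JOIN `papers t3` on link_id: each of those 6 rows is kept; rows whose t2.link_id has no match in t3 get NULL for t3's columns.
Result: 6 row(s).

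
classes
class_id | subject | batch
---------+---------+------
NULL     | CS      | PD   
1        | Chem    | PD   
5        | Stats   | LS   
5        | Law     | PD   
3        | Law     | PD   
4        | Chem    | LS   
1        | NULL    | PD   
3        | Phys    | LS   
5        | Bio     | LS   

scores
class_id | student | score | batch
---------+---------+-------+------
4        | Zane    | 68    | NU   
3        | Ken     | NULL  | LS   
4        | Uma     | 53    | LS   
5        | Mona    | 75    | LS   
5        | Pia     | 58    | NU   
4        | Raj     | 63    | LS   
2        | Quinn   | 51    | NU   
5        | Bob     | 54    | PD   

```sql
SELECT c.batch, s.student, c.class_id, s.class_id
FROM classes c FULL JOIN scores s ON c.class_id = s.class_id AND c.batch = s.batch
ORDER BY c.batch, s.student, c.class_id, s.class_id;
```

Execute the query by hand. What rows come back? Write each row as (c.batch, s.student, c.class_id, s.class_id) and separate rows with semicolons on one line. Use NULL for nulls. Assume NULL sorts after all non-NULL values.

FULL OUTER JOIN keeps every row from both sides; unmatched rows get NULL for the other side's columns.
Matching on c.class_id = s.class_id AND c.batch = s.batch. A NULL in a compared column never satisfies the condition.
Matched pairs: 6; unmatched c rows kept: 4; unmatched s rows kept: 3.

(LS, Ken, 3, 3); (LS, Mona, 5, 5); (LS, Mona, 5, 5); (LS, Raj, 4, 4); (LS, Uma, 4, 4); (PD, Bob, 5, 5); (PD, NULL, 1, NULL); (PD, NULL, 1, NULL); (PD, NULL, 3, NULL); (PD, NULL, NULL, NULL); (NULL, Pia, NULL, 5); (NULL, Quinn, NULL, 2); (NULL, Zane, NULL, 4)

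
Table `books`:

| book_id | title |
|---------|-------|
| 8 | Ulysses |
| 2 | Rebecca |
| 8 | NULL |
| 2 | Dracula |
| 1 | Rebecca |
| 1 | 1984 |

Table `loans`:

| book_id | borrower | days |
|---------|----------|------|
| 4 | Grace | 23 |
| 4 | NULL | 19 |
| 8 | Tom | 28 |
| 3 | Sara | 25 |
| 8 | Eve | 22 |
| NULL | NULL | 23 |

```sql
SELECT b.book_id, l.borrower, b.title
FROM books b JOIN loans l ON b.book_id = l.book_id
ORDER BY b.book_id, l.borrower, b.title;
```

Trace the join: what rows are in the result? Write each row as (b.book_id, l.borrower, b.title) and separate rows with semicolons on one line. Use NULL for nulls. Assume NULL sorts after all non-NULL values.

INNER JOIN keeps only pairs where the ON condition holds.
Matching on b.book_id = l.book_id. A NULL in a compared column never satisfies the condition.
- b (book_id=8) pairs with 2 row(s) of l.
- b (book_id=2) has no partner → excluded.
- b (book_id=8) pairs with 2 row(s) of l.
- b (book_id=2) has no partner → excluded.
- b (book_id=1) has no partner → excluded.
- b (book_id=1) has no partner → excluded.
After projecting and ordering:
b.book_id | l.borrower | b.title
8 | Eve | Ulysses
8 | Eve | NULL
8 | Tom | Ulysses
8 | Tom | NULL

(8, Eve, Ulysses); (8, Eve, NULL); (8, Tom, Ulysses); (8, Tom, NULL)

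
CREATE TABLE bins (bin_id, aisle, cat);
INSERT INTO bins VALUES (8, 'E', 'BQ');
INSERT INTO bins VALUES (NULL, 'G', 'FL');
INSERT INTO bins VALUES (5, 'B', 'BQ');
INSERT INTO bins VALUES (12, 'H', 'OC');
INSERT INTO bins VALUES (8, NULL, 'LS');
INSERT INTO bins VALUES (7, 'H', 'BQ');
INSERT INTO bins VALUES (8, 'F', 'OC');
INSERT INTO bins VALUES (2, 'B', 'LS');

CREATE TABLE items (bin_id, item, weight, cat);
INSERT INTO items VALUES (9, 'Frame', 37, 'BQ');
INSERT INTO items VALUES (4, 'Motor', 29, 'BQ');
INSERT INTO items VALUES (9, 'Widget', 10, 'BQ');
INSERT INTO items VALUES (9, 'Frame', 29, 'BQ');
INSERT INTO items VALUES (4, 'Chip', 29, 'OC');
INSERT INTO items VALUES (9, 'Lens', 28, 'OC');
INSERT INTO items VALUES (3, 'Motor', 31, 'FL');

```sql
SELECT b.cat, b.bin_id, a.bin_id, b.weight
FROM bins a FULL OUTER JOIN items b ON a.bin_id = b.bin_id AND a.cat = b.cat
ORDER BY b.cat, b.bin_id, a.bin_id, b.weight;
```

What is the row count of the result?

FULL OUTER JOIN keeps every row from both sides; unmatched rows get NULL for the other side's columns.
Matching on a.bin_id = b.bin_id AND a.cat = b.cat. A NULL in a compared column never satisfies the condition.
- a (bin_id=8, cat=BQ) has no partner → padded with NULL.
- a (bin_id=NULL, cat=FL) has no partner → padded with NULL.
- a (bin_id=5, cat=BQ) has no partner → padded with NULL.
- a (bin_id=12, cat=OC) has no partner → padded with NULL.
- a (bin_id=8, cat=LS) has no partner → padded with NULL.
- a (bin_id=7, cat=BQ) has no partner → padded with NULL.
- a (bin_id=8, cat=OC) has no partner → padded with NULL.
- a (bin_id=2, cat=LS) has no partner → padded with NULL.
- 7 row(s) from b found no a partner → padded with NULL.
Total: 0 matched + 15 padded = 15 rows.

15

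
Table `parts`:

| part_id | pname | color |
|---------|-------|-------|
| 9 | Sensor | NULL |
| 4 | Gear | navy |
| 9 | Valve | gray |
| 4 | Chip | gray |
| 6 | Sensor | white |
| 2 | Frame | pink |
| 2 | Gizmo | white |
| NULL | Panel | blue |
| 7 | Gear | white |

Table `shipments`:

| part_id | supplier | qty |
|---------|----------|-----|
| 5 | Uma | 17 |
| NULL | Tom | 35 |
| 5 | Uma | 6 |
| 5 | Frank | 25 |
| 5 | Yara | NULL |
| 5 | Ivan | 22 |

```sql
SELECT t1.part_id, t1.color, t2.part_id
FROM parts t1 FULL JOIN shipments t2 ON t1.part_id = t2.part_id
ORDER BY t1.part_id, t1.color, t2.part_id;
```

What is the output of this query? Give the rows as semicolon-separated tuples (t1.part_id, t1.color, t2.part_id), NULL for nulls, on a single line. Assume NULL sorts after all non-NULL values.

(2, pink, NULL); (2, white, NULL); (4, gray, NULL); (4, navy, NULL); (6, white, NULL); (7, white, NULL); (9, gray, NULL); (9, NULL, NULL); (NULL, blue, NULL); (NULL, NULL, 5); (NULL, NULL, 5); (NULL, NULL, 5); (NULL, NULL, 5); (NULL, NULL, 5); (NULL, NULL, NULL)

FULL OUTER JOIN keeps every row from both sides; unmatched rows get NULL for the other side's columns.
Matching on t1.part_id = t2.part_id. A NULL in a compared column never satisfies the condition.
- part_id=9: no t2 row matches, row kept with t2 columns NULL.
- part_id=4: no t2 row matches, row kept with t2 columns NULL.
- part_id=9: no t2 row matches, row kept with t2 columns NULL.
- part_id=4: no t2 row matches, row kept with t2 columns NULL.
- part_id=6: no t2 row matches, row kept with t2 columns NULL.
- part_id=2: no t2 row matches, row kept with t2 columns NULL.
- part_id=2: no t2 row matches, row kept with t2 columns NULL.
- part_id=NULL: no t2 row matches, row kept with t2 columns NULL.
- part_id=7: no t2 row matches, row kept with t2 columns NULL.
- 6 row(s) from t2 found no t1 partner → padded with NULL.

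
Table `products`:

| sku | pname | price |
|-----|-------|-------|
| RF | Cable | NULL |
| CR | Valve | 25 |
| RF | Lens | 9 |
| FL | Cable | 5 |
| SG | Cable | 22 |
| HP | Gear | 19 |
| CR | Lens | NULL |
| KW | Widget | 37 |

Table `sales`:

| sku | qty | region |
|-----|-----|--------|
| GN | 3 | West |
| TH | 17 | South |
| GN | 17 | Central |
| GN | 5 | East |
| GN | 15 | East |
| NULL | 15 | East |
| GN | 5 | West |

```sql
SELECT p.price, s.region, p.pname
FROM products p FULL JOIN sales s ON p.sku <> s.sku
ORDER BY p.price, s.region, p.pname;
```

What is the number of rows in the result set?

49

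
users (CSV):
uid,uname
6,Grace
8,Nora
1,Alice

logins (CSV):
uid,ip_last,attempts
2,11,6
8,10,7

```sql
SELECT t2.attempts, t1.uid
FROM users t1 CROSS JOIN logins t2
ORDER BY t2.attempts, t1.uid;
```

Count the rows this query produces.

CROSS JOIN pairs every row of `users` with every row of `logins`: 3 × 2 = 6 rows.

6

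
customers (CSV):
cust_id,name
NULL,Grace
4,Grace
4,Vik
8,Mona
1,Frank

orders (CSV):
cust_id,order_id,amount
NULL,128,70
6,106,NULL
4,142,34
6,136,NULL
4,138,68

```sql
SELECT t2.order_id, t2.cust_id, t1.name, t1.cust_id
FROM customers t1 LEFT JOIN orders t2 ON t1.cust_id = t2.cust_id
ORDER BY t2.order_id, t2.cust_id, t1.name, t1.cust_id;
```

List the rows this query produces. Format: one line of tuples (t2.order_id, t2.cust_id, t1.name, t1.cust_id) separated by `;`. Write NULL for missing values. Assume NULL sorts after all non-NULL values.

(138, 4, Grace, 4); (138, 4, Vik, 4); (142, 4, Grace, 4); (142, 4, Vik, 4); (NULL, NULL, Frank, 1); (NULL, NULL, Grace, NULL); (NULL, NULL, Mona, 8)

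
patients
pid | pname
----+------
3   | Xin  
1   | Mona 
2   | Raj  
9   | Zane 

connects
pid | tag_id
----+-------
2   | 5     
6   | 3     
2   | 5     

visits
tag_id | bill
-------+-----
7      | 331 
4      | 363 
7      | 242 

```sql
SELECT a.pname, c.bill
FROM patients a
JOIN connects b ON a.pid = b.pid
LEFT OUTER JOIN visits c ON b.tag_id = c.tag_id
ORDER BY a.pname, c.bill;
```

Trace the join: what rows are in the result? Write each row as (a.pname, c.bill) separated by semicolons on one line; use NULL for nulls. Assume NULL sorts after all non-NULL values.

(Raj, NULL); (Raj, NULL)

Step 1 — a INNER JOIN b on pid → 2 row(s).
Then LEFT JOIN `visits c` on tag_id: each of those 2 rows is kept; rows whose b.tag_id has no match in c get NULL for c's columns.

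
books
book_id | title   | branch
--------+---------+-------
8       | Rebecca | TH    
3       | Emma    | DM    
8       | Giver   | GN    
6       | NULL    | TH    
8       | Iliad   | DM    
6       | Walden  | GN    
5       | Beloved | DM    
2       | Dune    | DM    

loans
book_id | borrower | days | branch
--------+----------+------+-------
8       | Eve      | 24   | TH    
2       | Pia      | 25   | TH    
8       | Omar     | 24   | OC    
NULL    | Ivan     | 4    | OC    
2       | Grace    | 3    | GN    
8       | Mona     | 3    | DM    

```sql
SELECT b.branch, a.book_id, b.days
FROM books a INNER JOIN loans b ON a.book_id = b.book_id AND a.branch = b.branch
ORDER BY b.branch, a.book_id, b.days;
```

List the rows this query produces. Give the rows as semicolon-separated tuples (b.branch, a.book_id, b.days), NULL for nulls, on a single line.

(DM, 8, 3); (TH, 8, 24)

INNER JOIN keeps only pairs where the ON condition holds.
Matching on a.book_id = b.book_id AND a.branch = b.branch. A NULL in a compared column never satisfies the condition.
- a[0] book_id=8, branch=TH → 1 match(es) in b → 1 row(s).
- a[1] book_id=3, branch=DM → no match; dropped.
- a[2] book_id=8, branch=GN → no match; dropped.
- a[3] book_id=6, branch=TH → no match; dropped.
- a[4] book_id=8, branch=DM → 1 match(es) in b → 1 row(s).
- a[5] book_id=6, branch=GN → no match; dropped.
- a[6] book_id=5, branch=DM → no match; dropped.
- a[7] book_id=2, branch=DM → no match; dropped.
After projecting and ordering:
b.branch | a.book_id | b.days
DM | 8 | 3
TH | 8 | 24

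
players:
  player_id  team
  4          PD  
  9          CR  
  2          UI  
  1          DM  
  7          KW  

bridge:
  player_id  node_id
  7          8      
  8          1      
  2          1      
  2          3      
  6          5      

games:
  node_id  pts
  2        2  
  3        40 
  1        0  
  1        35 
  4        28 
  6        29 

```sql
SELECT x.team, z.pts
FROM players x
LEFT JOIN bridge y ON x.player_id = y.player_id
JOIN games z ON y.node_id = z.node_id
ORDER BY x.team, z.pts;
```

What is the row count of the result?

3

Joins associate left-to-right: players LEFT JOIN bridge on player_id gives 6 intermediate row(s).
Then INNER JOIN `games z` on node_id: keep only rows whose y.node_id appears in z.
Result: 3 row(s).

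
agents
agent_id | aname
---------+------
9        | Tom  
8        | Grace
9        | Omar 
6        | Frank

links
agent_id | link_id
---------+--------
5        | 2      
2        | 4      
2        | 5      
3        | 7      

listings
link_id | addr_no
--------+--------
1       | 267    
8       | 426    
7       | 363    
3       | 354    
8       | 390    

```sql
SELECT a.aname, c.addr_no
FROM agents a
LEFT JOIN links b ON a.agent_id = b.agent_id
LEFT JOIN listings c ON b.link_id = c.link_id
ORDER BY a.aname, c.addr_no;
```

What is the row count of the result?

Joins associate left-to-right: agents LEFT JOIN links on agent_id gives 4 intermediate row(s).
Then LEFT JOIN `listings c` on link_id: each of those 4 rows is kept; rows whose b.link_id has no match in c get NULL for c's columns.
Result: 4 row(s).

4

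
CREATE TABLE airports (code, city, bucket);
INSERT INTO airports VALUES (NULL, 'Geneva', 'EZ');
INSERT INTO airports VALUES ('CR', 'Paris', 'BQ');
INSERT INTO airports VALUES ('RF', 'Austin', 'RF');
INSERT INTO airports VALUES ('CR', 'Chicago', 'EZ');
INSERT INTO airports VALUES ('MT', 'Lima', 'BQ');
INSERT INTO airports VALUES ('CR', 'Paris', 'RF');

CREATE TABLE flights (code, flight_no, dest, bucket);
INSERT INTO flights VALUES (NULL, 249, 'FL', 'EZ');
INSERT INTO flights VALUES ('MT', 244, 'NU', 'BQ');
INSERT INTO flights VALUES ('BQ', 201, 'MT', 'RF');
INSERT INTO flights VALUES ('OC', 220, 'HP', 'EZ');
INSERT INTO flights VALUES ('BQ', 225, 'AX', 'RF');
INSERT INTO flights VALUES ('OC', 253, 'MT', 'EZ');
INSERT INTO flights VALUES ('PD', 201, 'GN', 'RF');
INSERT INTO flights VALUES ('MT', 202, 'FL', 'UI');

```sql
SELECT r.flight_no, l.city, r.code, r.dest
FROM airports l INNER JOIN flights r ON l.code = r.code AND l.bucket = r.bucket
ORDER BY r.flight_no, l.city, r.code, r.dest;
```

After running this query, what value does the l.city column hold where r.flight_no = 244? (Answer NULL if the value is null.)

Lima

INNER JOIN keeps only pairs where the ON condition holds.
Matching on l.code = r.code AND l.bucket = r.bucket. A NULL in a compared column never satisfies the condition.
Matched pairs: 1.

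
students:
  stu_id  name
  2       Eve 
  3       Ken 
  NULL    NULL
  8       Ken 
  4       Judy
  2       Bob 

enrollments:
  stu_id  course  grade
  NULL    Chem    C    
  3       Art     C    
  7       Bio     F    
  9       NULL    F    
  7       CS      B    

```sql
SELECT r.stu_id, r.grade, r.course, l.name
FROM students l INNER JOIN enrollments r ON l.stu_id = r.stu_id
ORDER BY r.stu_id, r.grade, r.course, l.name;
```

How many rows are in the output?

INNER JOIN keeps only pairs where the ON condition holds.
Matching on l.stu_id = r.stu_id. A NULL in a compared column never satisfies the condition.
- l row (stu_id=2): no match → dropped.
- l row (stu_id=3): matches 1 r row(s) → 1 output row(s).
- l row (stu_id=NULL): no match → dropped.
- l row (stu_id=8): no match → dropped.
- l row (stu_id=4): no match → dropped.
- l row (stu_id=2): no match → dropped.
Total: 1 rows.

1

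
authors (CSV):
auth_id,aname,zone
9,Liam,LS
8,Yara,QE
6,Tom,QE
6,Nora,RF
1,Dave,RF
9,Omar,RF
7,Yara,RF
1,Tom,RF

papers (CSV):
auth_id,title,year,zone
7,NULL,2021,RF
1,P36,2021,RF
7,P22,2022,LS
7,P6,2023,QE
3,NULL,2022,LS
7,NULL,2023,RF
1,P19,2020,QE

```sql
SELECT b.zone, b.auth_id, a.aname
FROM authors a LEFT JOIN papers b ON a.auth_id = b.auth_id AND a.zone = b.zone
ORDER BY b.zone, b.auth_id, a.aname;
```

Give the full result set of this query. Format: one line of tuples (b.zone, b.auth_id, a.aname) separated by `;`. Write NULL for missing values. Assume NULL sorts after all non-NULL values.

(RF, 1, Dave); (RF, 1, Tom); (RF, 7, Yara); (RF, 7, Yara); (NULL, NULL, Liam); (NULL, NULL, Nora); (NULL, NULL, Omar); (NULL, NULL, Tom); (NULL, NULL, Yara)

LEFT JOIN keeps every row from `authors`; unmatched rows get NULL for `papers`'s columns.
Matching on a.auth_id = b.auth_id AND a.zone = b.zone.
- a (auth_id=9, zone=LS) has no partner → padded with NULL.
- a (auth_id=8, zone=QE) has no partner → padded with NULL.
- a (auth_id=6, zone=QE) has no partner → padded with NULL.
- a (auth_id=6, zone=RF) has no partner → padded with NULL.
- a (auth_id=1, zone=RF) pairs with 1 row(s) of b.
- a (auth_id=9, zone=RF) has no partner → padded with NULL.
- a (auth_id=7, zone=RF) pairs with 2 row(s) of b.
- a (auth_id=1, zone=RF) pairs with 1 row(s) of b.
After projecting and ordering:
b.zone | b.auth_id | a.aname
RF | 1 | Dave
RF | 1 | Tom
RF | 7 | Yara
RF | 7 | Yara
NULL | NULL | Liam
NULL | NULL | Nora
NULL | NULL | Omar
NULL | NULL | Tom
NULL | NULL | Yara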